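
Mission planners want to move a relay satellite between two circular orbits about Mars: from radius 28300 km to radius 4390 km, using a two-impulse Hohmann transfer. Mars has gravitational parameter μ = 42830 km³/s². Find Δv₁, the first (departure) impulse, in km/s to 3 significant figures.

Transfer-ellipse semi-major axis a_t = (r₁ + r₂)/2 = (28300 + 4390)/2 = 16345 km.
On the circular orbit at r = 28300 km, v_c = √(μ/r) = 1.23021 km/s.
Vis-viva on the transfer ellipse at r = 28300 km gives v_t = √[μ(2/r − 1/a_t)] = 0.637559 km/s.
Δv₁ = |v_t − v_c| = |0.637559 − 1.23021| = 0.5927 km/s.

Δv₁ = 0.593 km/s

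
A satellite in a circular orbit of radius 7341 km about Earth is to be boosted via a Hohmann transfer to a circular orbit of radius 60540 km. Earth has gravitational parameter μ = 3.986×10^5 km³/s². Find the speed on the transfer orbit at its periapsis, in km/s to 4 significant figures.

Transfer-ellipse semi-major axis a_t = (r₁ + r₂)/2 = (7341 + 60540)/2 = 33940.5 km.
At periapsis, r = 7341 km.
Applying v² = μ(2/r − 1/a_t): v = 9.841 km/s.

v = 9.841 km/s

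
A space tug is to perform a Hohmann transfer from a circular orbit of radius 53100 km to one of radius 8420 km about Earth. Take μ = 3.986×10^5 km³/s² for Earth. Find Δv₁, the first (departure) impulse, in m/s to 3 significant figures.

Δv₁ = 1310 m/s

Transfer-ellipse semi-major axis a_t = (r₁ + r₂)/2 = (53100 + 8420)/2 = 30760 km.
On the circular orbit at r = 53100 km, v_c = √(μ/r) = 2.7398 km/s.
Transfer-orbit speed at the same r (vis-viva, a = a_t): v_t = √[μ(2/r − 1/a_t)] = 1.4335 km/s.
Δv₁ = |v_t − v_c| = |1.4335 − 2.7398| = 1.306 km/s.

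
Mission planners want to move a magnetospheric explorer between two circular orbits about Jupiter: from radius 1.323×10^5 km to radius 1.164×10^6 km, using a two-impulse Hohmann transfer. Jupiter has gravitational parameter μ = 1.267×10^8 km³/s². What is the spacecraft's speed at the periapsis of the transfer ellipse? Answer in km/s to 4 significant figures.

v = 41.47 km/s

Semi-major axis of the transfer orbit: a_t = (1.323×10^5 + 1.164×10^6)/2 = 6.4815×10^5 km.
At periapsis, r = 1.323×10^5 km.
Vis-viva: v = √[μ(2/r − 1/a_t)] = √[1.267×10^8 × (2/1.323×10^5 − 1/6.4815×10^5)] = 41.47 km/s.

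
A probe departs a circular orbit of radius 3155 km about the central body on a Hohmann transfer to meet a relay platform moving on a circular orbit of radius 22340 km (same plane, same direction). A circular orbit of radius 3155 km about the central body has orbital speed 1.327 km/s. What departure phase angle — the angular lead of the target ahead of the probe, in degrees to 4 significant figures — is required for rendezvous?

φ = 102.4°

From the circular-orbit relation v² = μ/r at r = 3155 km: μ = v²r = (1.327)² × 3155 = 5555.73 km³/s².
The Hohmann ellipse has a_t = (r₁ + r₂)/2 = 12747.5 km.
Transfer time t = π√(a_t³/μ) = 60662.0 s.
The target's mean motion on its circular orbit is ω₂ = √(μ/r₂³) = 2.23227×10^-5 rad/s.
Angle swept by the target during transfer: ω₂·t = 1.35414 rad = 77.59°.
The probe traverses 180° on the transfer ellipse, so the target must lead by 180° − 77.59° = 102.4°.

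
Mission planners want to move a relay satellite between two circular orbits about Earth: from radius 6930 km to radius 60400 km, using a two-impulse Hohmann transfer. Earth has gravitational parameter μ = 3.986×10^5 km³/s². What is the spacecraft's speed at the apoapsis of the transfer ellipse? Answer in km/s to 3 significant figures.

v = 1.17 km/s

Transfer-ellipse semi-major axis a_t = (r₁ + r₂)/2 = (6930 + 60400)/2 = 33665 km.
The apoapsis of the transfer ellipse is at r = 60400 km.
Vis-viva: v = √[μ(2/r − 1/a_t)] = √[3.986×10^5 × (2/60400 − 1/33665)] = 1.166 km/s.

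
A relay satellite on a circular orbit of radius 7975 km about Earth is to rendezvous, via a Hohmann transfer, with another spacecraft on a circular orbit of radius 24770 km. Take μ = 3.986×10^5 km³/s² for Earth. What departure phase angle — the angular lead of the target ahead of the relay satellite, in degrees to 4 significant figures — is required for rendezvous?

The Hohmann ellipse has a_t = (r₁ + r₂)/2 = 16372.5 km.
The half-period of the transfer ellipse is t = π√(a_t³/μ) = 10424 s.
The target's mean motion on its circular orbit is ω₂ = √(μ/r₂³) = 1.6195×10^-4 rad/s.
Angle swept by the target during transfer: ω₂·t = 1.6882 rad = 96.73°.
The relay satellite traverses 180° on the transfer ellipse, so the target must lead by 180° − 96.73° = 83.27°.

φ = 83.27°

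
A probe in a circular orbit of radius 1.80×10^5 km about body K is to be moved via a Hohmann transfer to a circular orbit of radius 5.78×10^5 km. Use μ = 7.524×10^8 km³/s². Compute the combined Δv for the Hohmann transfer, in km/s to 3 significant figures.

Δv = 26.4 km/s

Semi-major axis of the transfer orbit: a_t = (1.800×10^5 + 5.780×10^5)/2 = 3.790×10^5 km.
Circular speed at r₁: v₁ = √(μ/r₁) = √(7.524×10^8/1.800×10^5) = 64.653 km/s.
On the transfer ellipse at r₁, vis-viva equation gives v_p = √[μ(2/r₁ − 1/a_t)] = 79.842 km/s.
First burn Δv₁ = |v_p − v₁| = 15.189 km/s.
Circular speed at r₂: v₂ = √(μ/r₂) = 36.079 km/s.
Transfer-orbit speed at r₂: v_a = √[μ(2/r₂ − 1/a_t)] = 24.864 km/s.
Second burn Δv₂ = |v₂ − v_a| = 11.215 km/s.
Δv = Δv₁ + Δv₂ = 15.189 + 11.215 = 26.40 km/s.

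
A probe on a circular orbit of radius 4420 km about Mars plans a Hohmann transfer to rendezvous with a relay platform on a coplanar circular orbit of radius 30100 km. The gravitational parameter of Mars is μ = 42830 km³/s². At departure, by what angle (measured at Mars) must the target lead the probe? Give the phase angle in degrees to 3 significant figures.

φ = 102°

Transfer-ellipse semi-major axis a_t = (r₁ + r₂)/2 = (4420 + 30100)/2 = 17260 km.
The half-period of the transfer ellipse is t = π√(a_t³/μ) = 34420 s.
The target's mean motion on its circular orbit is ω₂ = √(μ/r₂³) = 3.963×10^-5 rad/s.
Angle swept by the target during transfer: ω₂·t = 1.3641 rad = 78.16°.
The probe traverses 180° on the transfer ellipse, so the target must lead by 180° − 78.16° = 102°.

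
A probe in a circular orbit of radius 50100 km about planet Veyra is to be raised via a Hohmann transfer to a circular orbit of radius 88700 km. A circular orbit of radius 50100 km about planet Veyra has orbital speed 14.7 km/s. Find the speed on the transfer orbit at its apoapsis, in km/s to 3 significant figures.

From the circular-orbit relation v² = μ/r at r = 50100 km: μ = v²r = (14.7)² × 50100 = 1.08261×10^7 km³/s².
The Hohmann ellipse has a_t = (r₁ + r₂)/2 = 69400 km.
At apoapsis, r = 88700 km.
From the vis-viva equation, v = √[μ(2/r − 1/a_t)] = 9.387 km/s.

v = 9.39 km/s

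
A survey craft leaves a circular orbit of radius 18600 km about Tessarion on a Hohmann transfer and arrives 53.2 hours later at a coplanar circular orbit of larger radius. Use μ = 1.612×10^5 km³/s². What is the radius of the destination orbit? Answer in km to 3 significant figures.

r₂ = 1.50×10^5 km

Transfer time t = 53.2 hours = 1.9152×10^5 s, and t = π√(a_t³/μ).
So a_t = (μ t²/π²)^(1/3) = (1.612×10^5 × (1.9152×10^5)² / π²)^(1/3) = 84301 km.
Since a_t = (r₁ + r₂)/2, r₂ = 2a_t − r₁ = 2×84301 − 18600 = 1.50002×10^5 km.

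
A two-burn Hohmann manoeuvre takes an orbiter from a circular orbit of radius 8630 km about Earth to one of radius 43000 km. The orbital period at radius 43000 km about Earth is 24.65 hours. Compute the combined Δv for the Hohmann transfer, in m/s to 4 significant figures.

Δv = 3259 m/s

From Kepler's third law T² = 4π²r³/μ at r = 43000 km, T = 24.65 hours = 24.65 × 3600 s = 88740 s: μ = 4π²r³/T² = 3.98590×10^5 km³/s².
Semi-major axis of the transfer orbit: a_t = (8630 + 43000)/2 = 25815 km.
At r₁ the circular-orbit speed is v₁ = √(μ/r₁) = 6.796 km/s.
Transfer-orbit speed at r₁ (vis-viva equation): v_p = √[μ(2/r₁ − 1/a_t)] = 8.771 km/s.
First burn Δv₁ = |v_p − v₁| = 1.975 km/s.
At r₂, v₂ = √(μ/r₂) = 3.0446 km/s.
Transfer-orbit speed at r₂: v_a = √[μ(2/r₂ − 1/a_t)] = 1.7603 km/s.
Second burn Δv₂ = |v₂ − v_a| = 1.284 km/s.
Δv = Δv₁ + Δv₂ = 1.975 + 1.284 = 3.259 km/s.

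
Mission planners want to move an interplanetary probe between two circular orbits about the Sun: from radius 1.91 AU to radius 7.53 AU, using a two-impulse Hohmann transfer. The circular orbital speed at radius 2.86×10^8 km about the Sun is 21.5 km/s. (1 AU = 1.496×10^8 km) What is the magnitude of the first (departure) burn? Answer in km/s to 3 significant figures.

Δv₁ = 5.66 km/s

From the circular-orbit relation v² = μ/r at r = 2.86×10^8 km: μ = v²r = (21.5)² × 2.86×10^8 = 1.32204×10^11 km³/s².
In km: r₁ = 1.91 × 1.496×10^8 = 2.85736×10^8 km; r₂ = 7.53 × 1.496×10^8 = 1.126488×10^9 km.
The Hohmann ellipse has a_t = (r₁ + r₂)/2 = 7.06112×10^8 km.
On the circular orbit at r = 2.85736×10^8 km, v_c = √(μ/r) = 21.5099 km/s.
Transfer-orbit speed at the same r (vis-viva, a = a_t): v_t = √[μ(2/r − 1/a_t)] = 27.1685 km/s.
Δv₁ = |v_t − v_c| = |27.1685 − 21.5099| = 5.659 km/s.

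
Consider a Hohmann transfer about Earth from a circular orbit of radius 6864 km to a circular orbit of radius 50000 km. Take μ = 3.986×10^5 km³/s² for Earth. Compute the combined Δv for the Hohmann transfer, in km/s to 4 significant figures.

Semi-major axis of the transfer orbit: a_t = (6864 + 50000)/2 = 28432 km.
At r₁ the circular-orbit speed is v₁ = √(μ/r₁) = 7.62044 km/s.
On the transfer ellipse at r₁, vis-viva equation gives v_p = √[μ(2/r₁ − 1/a_t)] = 10.1056 km/s.
First burn Δv₁ = |v_p − v₁| = 2.485 km/s.
At r₂, v₂ = √(μ/r₂) = 2.823 km/s.
Transfer-orbit speed at r₂: v_a = √[μ(2/r₂ − 1/a_t)] = 1.387 km/s.
Second burn Δv₂ = |v₂ − v_a| = 1.436 km/s.
Total Δv = Δv₁ + Δv₂ = 3.921 km/s.

Δv = 3.921 km/s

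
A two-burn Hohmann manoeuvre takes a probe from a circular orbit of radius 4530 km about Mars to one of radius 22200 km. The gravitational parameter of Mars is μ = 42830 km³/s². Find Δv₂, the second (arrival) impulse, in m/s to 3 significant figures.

Δv₂ = 580 m/s

The Hohmann ellipse has a_t = (r₁ + r₂)/2 = 13365 km.
Circular speed at r = 22200 km: v_c = √(μ/r) = 1.389 km/s.
Transfer-orbit speed at the same r (vis-viva, a = a_t): v_t = √[μ(2/r − 1/a_t)] = 0.8087 km/s.
Δv₂ = |v_t − v_c| = |0.8087 − 1.389| = 0.5803 km/s.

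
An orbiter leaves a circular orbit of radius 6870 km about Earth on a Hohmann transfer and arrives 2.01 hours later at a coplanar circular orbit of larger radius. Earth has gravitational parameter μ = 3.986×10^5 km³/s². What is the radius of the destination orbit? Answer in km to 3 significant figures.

Transfer time t = 2.01 hours = 7236 s, and t = π√(a_t³/μ).
So a_t = (μ t²/π²)^(1/3) = (3.986×10^5 × (7236)² / π²)^(1/3) = 12835 km.
Since a_t = (r₁ + r₂)/2, r₂ = 2a_t − r₁ = 2×12835 − 6870 = 18800 km.

r₂ = 18800 km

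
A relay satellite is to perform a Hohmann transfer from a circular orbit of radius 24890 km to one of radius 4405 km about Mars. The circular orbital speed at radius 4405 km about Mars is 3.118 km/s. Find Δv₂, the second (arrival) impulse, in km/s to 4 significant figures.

From the circular-orbit relation v² = μ/r at r = 4405 km: μ = v²r = (3.118)² × 4405 = 42825.1 km³/s².
Transfer-ellipse semi-major axis a_t = (r₁ + r₂)/2 = (24890 + 4405)/2 = 14647.5 km.
On the circular orbit at r = 4405 km, v_c = √(μ/r) = 3.1180 km/s.
Transfer-orbit speed at the same r (vis-viva, a = a_t): v_t = √[μ(2/r − 1/a_t)] = 4.0645 km/s.
Δv₂ = |v_t − v_c| = |4.0645 − 3.1180| = 0.9465 km/s.

Δv₂ = 0.9465 km/s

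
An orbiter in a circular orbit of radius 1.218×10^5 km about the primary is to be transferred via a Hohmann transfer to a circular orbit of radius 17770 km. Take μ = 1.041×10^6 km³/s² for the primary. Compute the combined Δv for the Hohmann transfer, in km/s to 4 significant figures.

Δv = 3.906 km/s

Transfer-ellipse semi-major axis a_t = (r₁ + r₂)/2 = (1.218×10^5 + 17770)/2 = 69785 km.
Circular speed at r₁: v₁ = √(μ/r₁) = √(1.041×10^6/1.218×10^5) = 2.923 km/s.
Transfer-orbit speed at r₁ (vis-viva): v_a = √[μ(2/r₁ − 1/a_t)] = 1.475 km/s.
First burn Δv₁ = |v_a − v₁| = 1.448 km/s.
At r₂, v₂ = √(μ/r₂) = 7.6539 km/s.
Transfer-orbit speed at r₂: v_p = √[μ(2/r₂ − 1/a_t)] = 10.112 km/s.
Second burn Δv₂ = |v₂ − v_p| = 2.458 km/s.
Total Δv = Δv₁ + Δv₂ = 3.906 km/s.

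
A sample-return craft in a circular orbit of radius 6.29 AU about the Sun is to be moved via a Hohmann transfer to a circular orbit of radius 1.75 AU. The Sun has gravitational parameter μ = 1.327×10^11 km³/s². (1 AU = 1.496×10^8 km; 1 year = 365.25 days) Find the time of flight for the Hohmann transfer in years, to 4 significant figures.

t = 4.030 years

In km: r₁ = 6.29 × 1.496×10^8 = 9.40984×10^8 km; r₂ = 1.75 × 1.496×10^8 = 2.618×10^8 km.
Transfer-ellipse semi-major axis a_t = (r₁ + r₂)/2 = (9.40984×10^8 + 2.618×10^8)/2 = 6.01392×10^8 km.
Half the transfer-orbit period gives t = π√(a_t³/μ) = 1.2719×10^8 s.
Converting: 1.2719×10^8 s ÷ 3.15576×10^7 s/year (365.25 × 86400) = 4.030 years.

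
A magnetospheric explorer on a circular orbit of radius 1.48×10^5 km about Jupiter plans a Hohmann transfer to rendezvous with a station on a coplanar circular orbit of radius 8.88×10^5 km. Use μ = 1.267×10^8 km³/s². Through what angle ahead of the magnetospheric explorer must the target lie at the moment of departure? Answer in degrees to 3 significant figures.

Transfer-ellipse semi-major axis a_t = (r₁ + r₂)/2 = (1.480×10^5 + 8.880×10^5)/2 = 5.180×10^5 km.
The half-period of the transfer ellipse is t = π√(a_t³/μ) = 1.04053×10^5 s.
Target angular speed ω₂ = √(μ/r₂³) = 1.34514×10^-5 rad/s.
Angle swept by the target during transfer: ω₂·t = 1.3997 rad = 80.20°.
The magnetospheric explorer traverses 180° on the transfer ellipse, so the target must lead by 180° − 80.20° = 99.8°.

φ = 99.8°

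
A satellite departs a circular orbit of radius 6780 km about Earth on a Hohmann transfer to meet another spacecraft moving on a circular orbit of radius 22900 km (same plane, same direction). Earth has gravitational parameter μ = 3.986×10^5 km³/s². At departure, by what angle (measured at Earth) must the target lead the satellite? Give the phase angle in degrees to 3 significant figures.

φ = 86.1°

The Hohmann ellipse has a_t = (r₁ + r₂)/2 = 14840 km.
The half-period of the transfer ellipse is t = π√(a_t³/μ) = 8995.6 s.
The target's mean motion on its circular orbit is ω₂ = √(μ/r₂³) = 1.8219×10^-4 rad/s.
Angle swept by the target during transfer: ω₂·t = 1.6389 rad = 93.90°.
Arrival is 180° from departure on the ellipse, so φ = 180° − 93.90° = 86.1°.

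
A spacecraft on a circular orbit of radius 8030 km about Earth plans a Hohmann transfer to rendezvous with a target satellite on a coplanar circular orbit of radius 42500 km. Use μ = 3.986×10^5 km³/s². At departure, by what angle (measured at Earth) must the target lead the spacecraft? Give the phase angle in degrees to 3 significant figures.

φ = 97.5°

The Hohmann ellipse has a_t = (r₁ + r₂)/2 = 25265 km.
Transfer time t = π√(a_t³/μ) = 19983.0 s.
Target angular speed ω₂ = √(μ/r₂³) = 7.20585×10^-5 rad/s.
Angle swept by the target during transfer: ω₂·t = 1.4399 rad = 82.50°.
Arrival is 180° from departure on the ellipse, so φ = 180° − 82.50° = 97.5°.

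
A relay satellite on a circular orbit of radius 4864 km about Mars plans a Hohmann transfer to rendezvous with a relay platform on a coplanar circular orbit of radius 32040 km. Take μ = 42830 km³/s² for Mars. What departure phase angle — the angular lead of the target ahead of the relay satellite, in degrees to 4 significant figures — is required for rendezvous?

Semi-major axis of the transfer orbit: a_t = (4864 + 32040)/2 = 18452 km.
Transfer time t = π√(a_t³/μ) = 38050 s.
Target angular speed ω₂ = √(μ/r₂³) = 3.609×10^-5 rad/s.
Angle swept by the target during transfer: ω₂·t = 1.373 rad = 78.67°.
The relay satellite traverses 180° on the transfer ellipse, so the target must lead by 180° − 78.67° = 101.3°.

φ = 101.3°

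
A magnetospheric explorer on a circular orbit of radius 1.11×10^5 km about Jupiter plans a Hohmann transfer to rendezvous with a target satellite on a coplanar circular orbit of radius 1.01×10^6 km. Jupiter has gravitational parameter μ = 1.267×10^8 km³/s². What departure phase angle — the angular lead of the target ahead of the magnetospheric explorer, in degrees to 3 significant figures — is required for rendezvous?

φ = 106°

The Hohmann ellipse has a_t = (r₁ + r₂)/2 = 5.605×10^5 km.
Transfer time t = π√(a_t³/μ) = 1.17118×10^5 s.
The target's mean motion on its circular orbit is ω₂ = √(μ/r₂³) = 1.10894×10^-5 rad/s.
Angle swept by the target during transfer: ω₂·t = 1.29877 rad = 74.41°.
Arrival is 180° from departure on the ellipse, so φ = 180° − 74.41° = 106°.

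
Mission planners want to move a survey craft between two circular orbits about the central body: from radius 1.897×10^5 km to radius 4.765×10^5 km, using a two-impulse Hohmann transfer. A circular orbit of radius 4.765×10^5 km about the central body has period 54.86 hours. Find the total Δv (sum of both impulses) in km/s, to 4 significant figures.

From Kepler's third law T² = 4π²r³/μ at r = 4.765×10^5 km, T = 54.86 hours = 54.86 × 3600 s = 1.97496×10^5 s: μ = 4π²r³/T² = 1.09504×10^8 km³/s².
Transfer-ellipse semi-major axis a_t = (r₁ + r₂)/2 = (1.897×10^5 + 4.765×10^5)/2 = 3.331×10^5 km.
At r₁ the circular-orbit speed is v₁ = √(μ/r₁) = 24.03 km/s.
Transfer-orbit speed at r₁ (v² = μ(2/r − 1/a)): v_p = √[μ(2/r₁ − 1/a_t)] = 28.74 km/s.
First burn Δv₁ = |v_p − v₁| = 4.710 km/s.
Circular speed at r₂: v₂ = √(μ/r₂) = 15.159 km/s.
Transfer-orbit speed at r₂: v_a = √[μ(2/r₂ − 1/a_t)] = 11.440 km/s.
Second burn Δv₂ = |v₂ − v_a| = 3.719 km/s.
Δv = Δv₁ + Δv₂ = 4.710 + 3.719 = 8.429 km/s.

Δv = 8.429 km/s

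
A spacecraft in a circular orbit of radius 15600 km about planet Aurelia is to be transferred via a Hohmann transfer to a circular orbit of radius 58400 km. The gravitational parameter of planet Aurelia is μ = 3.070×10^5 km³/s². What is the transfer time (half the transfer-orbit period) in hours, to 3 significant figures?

t = 11.2 hours

The Hohmann ellipse has a_t = (r₁ + r₂)/2 = 37000 km.
Transfer time t = π√(a_t³/μ) = π√((37000)³ / 3.070×10^5) = 40350 s.
Converting: 40350 s ÷ 3600 s/hour = 11.2 hours.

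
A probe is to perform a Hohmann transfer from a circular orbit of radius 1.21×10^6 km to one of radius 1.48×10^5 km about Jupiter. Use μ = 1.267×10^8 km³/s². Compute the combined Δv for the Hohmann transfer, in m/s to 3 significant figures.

The Hohmann ellipse has a_t = (r₁ + r₂)/2 = 6.790×10^5 km.
Circular speed at r₁: v₁ = √(μ/r₁) = √(1.267×10^8/1.210×10^6) = 10.23283 km/s.
Transfer-orbit speed at r₁ (v² = μ(2/r − 1/a)): v_a = √[μ(2/r₁ − 1/a_t)] = 4.777400 km/s.
First burn Δv₁ = |v_a − v₁| = 5.45543 km/s.
Circular speed at r₂: v₂ = √(μ/r₂) = 29.25886 km/s.
Transfer-orbit speed at r₂: v_p = √[μ(2/r₂ − 1/a_t)] = 39.05847 km/s.
Second burn Δv₂ = |v₂ − v_p| = 9.79961 km/s.
Δv = Δv₁ + Δv₂ = 5.45543 + 9.79961 = 15.26 km/s.

Δv = 15300 m/s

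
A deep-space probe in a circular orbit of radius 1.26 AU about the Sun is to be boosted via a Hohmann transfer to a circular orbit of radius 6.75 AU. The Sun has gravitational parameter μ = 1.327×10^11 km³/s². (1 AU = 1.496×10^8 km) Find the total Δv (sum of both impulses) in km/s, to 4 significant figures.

Δv = 12.95 km/s

In km: r₁ = 1.26 × 1.496×10^8 = 1.88496×10^8 km; r₂ = 6.75 × 1.496×10^8 = 1.0098×10^9 km.
Transfer-ellipse semi-major axis a_t = (r₁ + r₂)/2 = (1.88496×10^8 + 1.0098×10^9)/2 = 5.99148×10^8 km.
Circular speed at r₁: v₁ = √(μ/r₁) = √(1.327×10^11/1.88496×10^8) = 26.533 km/s.
On the transfer ellipse at r₁, vis-viva gives v_p = √[μ(2/r₁ − 1/a_t)] = 34.446 km/s.
First burn Δv₁ = |v_p − v₁| = 7.913 km/s.
At r₂, v₂ = √(μ/r₂) = 11.464 km/s.
Transfer-orbit speed at r₂: v_a = √[μ(2/r₂ − 1/a_t)] = 6.4299 km/s.
Second burn Δv₂ = |v₂ − v_a| = 5.034 km/s.
Total Δv = Δv₁ + Δv₂ = 12.95 km/s.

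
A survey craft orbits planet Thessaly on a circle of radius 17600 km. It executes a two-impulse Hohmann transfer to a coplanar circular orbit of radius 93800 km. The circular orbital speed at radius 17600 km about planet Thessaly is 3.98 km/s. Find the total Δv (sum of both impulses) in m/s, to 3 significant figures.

Δv = 1940 m/s

From the circular-orbit relation v² = μ/r at r = 17600 km: μ = v²r = (3.98)² × 17600 = 2.78791×10^5 km³/s².
Transfer-ellipse semi-major axis a_t = (r₁ + r₂)/2 = (17600 + 93800)/2 = 55700 km.
Circular speed at r₁: v₁ = √(μ/r₁) = √(2.78791×10^5/17600) = 3.980 km/s.
Transfer-orbit speed at r₁ (v² = μ(2/r − 1/a)): v_p = √[μ(2/r₁ − 1/a_t)] = 5.165 km/s.
First burn Δv₁ = |v_p − v₁| = 1.185 km/s.
At r₂, v₂ = √(μ/r₂) = 1.724 km/s.
Transfer-orbit speed at r₂: v_a = √[μ(2/r₂ − 1/a_t)] = 0.9691 km/s.
Second burn Δv₂ = |v₂ − v_a| = 0.7549 km/s.
Total Δv = Δv₁ + Δv₂ = 1.940 km/s.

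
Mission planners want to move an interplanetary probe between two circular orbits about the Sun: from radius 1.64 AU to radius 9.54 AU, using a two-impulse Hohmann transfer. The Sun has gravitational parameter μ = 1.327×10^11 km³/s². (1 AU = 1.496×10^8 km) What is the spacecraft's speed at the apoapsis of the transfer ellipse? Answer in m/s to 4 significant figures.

In km: r₁ = 1.64 × 1.496×10^8 = 2.45344×10^8 km; r₂ = 9.54 × 1.496×10^8 = 1.427184×10^9 km.
Transfer-ellipse semi-major axis a_t = (r₁ + r₂)/2 = (2.45344×10^8 + 1.427184×10^9)/2 = 8.36264×10^8 km.
The apoapsis of the transfer ellipse is at r = 1.427184×10^9 km.
Applying v² = μ(2/r − 1/a_t): v = 5.223 km/s.

v = 5223 m/s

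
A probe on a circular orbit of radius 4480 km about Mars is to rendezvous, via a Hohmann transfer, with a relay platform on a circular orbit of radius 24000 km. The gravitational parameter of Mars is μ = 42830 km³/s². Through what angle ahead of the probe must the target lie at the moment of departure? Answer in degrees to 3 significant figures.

φ = 97.7°

The Hohmann ellipse has a_t = (r₁ + r₂)/2 = 14240 km.
The half-period of the transfer ellipse is t = π√(a_t³/μ) = 25795 s.
The target's mean motion on its circular orbit is ω₂ = √(μ/r₂³) = 5.5662×10^-5 rad/s.
Angle swept by the target during transfer: ω₂·t = 1.4358 rad = 82.27°.
The probe traverses 180° on the transfer ellipse, so the target must lead by 180° − 82.27° = 97.7°.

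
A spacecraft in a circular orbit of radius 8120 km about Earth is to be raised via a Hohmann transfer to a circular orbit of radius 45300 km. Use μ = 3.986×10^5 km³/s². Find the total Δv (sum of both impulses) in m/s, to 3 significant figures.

Semi-major axis of the transfer orbit: a_t = (8120 + 45300)/2 = 26710 km.
At r₁ the circular-orbit speed is v₁ = √(μ/r₁) = 7.006 km/s.
Transfer-orbit speed at r₁ (v² = μ(2/r − 1/a)): v_p = √[μ(2/r₁ − 1/a_t)] = 9.124 km/s.
First burn Δv₁ = |v_p − v₁| = 2.118 km/s.
At r₂, v₂ = √(μ/r₂) = 2.9663 km/s.
Transfer-orbit speed at r₂: v_a = √[μ(2/r₂ − 1/a_t)] = 1.6355 km/s.
Second burn Δv₂ = |v₂ − v_a| = 1.331 km/s.
Δv = Δv₁ + Δv₂ = 2.118 + 1.331 = 3.449 km/s.

Δv = 3450 m/s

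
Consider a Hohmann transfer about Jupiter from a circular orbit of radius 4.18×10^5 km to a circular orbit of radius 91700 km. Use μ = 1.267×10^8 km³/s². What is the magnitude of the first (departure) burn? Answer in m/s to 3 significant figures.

Δv₁ = 6970 m/s

Semi-major axis of the transfer orbit: a_t = (4.180×10^5 + 91700)/2 = 2.5485×10^5 km.
Circular speed at r = 4.180×10^5 km: v_c = √(μ/r) = 17.410 km/s.
Transfer-orbit speed at the same r (vis-viva, a = a_t): v_t = √[μ(2/r − 1/a_t)] = 10.443 km/s.
Δv₁ = |v_t − v_c| = |10.443 − 17.410| = 6.967 km/s.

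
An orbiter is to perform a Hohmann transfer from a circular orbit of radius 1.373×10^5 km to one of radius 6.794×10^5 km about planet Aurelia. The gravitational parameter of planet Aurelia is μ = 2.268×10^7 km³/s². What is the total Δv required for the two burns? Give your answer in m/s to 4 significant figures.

The Hohmann ellipse has a_t = (r₁ + r₂)/2 = 4.0835×10^5 km.
Circular speed at r₁: v₁ = √(μ/r₁) = √(2.268×10^7/1.373×10^5) = 12.852 km/s.
On the transfer ellipse at r₁, v² = μ(2/r − 1/a) gives v_p = √[μ(2/r₁ − 1/a_t)] = 16.578 km/s.
First burn Δv₁ = |v_p − v₁| = 3.726 km/s.
Circular speed at r₂: v₂ = √(μ/r₂) = 5.777750 km/s.
Transfer-orbit speed at r₂: v_a = √[μ(2/r₂ − 1/a_t)] = 3.350254 km/s.
Second burn Δv₂ = |v₂ − v_a| = 2.427 km/s.
Total Δv = Δv₁ + Δv₂ = 6.153 km/s.

Δv = 6153 m/s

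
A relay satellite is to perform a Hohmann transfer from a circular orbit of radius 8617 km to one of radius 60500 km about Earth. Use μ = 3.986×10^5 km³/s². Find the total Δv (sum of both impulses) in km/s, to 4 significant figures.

Δv = 3.483 km/s

The Hohmann ellipse has a_t = (r₁ + r₂)/2 = 34558.5 km.
Circular speed at r₁: v₁ = √(μ/r₁) = √(3.986×10^5/8617) = 6.801 km/s.
On the transfer ellipse at r₁, vis-viva equation gives v_p = √[μ(2/r₁ − 1/a_t)] = 8.999 km/s.
First burn Δv₁ = |v_p − v₁| = 2.198 km/s.
Circular speed at r₂: v₂ = √(μ/r₂) = 2.567 km/s.
Transfer-orbit speed at r₂: v_a = √[μ(2/r₂ − 1/a_t)] = 1.282 km/s.
Second burn Δv₂ = |v₂ − v_a| = 1.285 km/s.
Δv = Δv₁ + Δv₂ = 2.198 + 1.285 = 3.483 km/s.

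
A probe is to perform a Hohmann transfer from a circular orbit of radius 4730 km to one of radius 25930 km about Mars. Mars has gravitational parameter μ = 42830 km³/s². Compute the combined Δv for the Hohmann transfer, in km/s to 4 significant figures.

Semi-major axis of the transfer orbit: a_t = (4730 + 25930)/2 = 15330 km.
Circular speed at r₁: v₁ = √(μ/r₁) = √(42830/4730) = 3.00915 km/s.
Transfer-orbit speed at r₁ (v² = μ(2/r − 1/a)): v_p = √[μ(2/r₁ − 1/a_t)] = 3.91357 km/s.
First burn Δv₁ = |v_p − v₁| = 0.9044 km/s.
At r₂, v₂ = √(μ/r₂) = 1.2852 km/s.
Transfer-orbit speed at r₂: v_a = √[μ(2/r₂ − 1/a_t)] = 0.71389 km/s.
Second burn Δv₂ = |v₂ − v_a| = 0.5713 km/s.
Total Δv = Δv₁ + Δv₂ = 1.476 km/s.

Δv = 1.476 km/s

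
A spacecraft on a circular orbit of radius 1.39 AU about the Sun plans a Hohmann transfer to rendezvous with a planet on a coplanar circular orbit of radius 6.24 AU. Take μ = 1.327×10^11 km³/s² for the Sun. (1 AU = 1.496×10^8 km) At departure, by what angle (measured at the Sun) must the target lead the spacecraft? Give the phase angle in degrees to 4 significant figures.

φ = 93.95°

In km: r₁ = 1.39 × 1.496×10^8 = 2.07944×10^8 km; r₂ = 6.24 × 1.496×10^8 = 9.33504×10^8 km.
Transfer-ellipse semi-major axis a_t = (r₁ + r₂)/2 = (2.07944×10^8 + 9.33504×10^8)/2 = 5.70724×10^8 km.
The half-period of the transfer ellipse is t = π√(a_t³/μ) = 1.176×10^8 s.
The target's mean motion on its circular orbit is ω₂ = √(μ/r₂³) = 1.277×10^-8 rad/s.
Angle swept by the target during transfer: ω₂·t = 1.5018 rad = 86.05°.
Arrival is 180° from departure on the ellipse, so φ = 180° − 86.05° = 93.95°.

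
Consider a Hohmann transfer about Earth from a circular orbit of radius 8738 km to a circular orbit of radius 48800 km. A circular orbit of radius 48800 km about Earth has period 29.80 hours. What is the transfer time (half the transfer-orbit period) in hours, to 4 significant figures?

From Kepler's third law T² = 4π²r³/μ at r = 48800 km, T = 29.80 hours = 29.80 × 3600 s = 1.0728×10^5 s: μ = 4π²r³/T² = 3.98641×10^5 km³/s².
Semi-major axis of the transfer orbit: a_t = (8738 + 48800)/2 = 28769 km.
Half the transfer-orbit period gives t = π√(a_t³/μ) = 24280 s.
Converting: 24280 s ÷ 3600 s/hour = 6.744 hours.

t = 6.744 hours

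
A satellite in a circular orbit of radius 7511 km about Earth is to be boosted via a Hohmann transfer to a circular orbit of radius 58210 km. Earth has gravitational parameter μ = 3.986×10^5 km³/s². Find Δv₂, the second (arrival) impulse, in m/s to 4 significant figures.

Δv₂ = 1366 m/s

The Hohmann ellipse has a_t = (r₁ + r₂)/2 = 32860.5 km.
On the circular orbit at r = 58210 km, v_c = √(μ/r) = 2.617 km/s.
Transfer-orbit speed at the same r (vis-viva, a = a_t): v_t = √[μ(2/r − 1/a_t)] = 1.251 km/s.
Δv₂ = |v_t − v_c| = |1.251 − 2.617| = 1.366 km/s.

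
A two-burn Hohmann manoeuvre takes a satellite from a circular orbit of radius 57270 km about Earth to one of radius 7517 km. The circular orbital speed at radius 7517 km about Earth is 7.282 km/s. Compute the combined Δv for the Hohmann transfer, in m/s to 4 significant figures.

From the circular-orbit relation v² = μ/r at r = 7517 km: μ = v²r = (7.282)² × 7517 = 3.98608×10^5 km³/s².
Transfer-ellipse semi-major axis a_t = (r₁ + r₂)/2 = (57270 + 7517)/2 = 32393.5 km.
At r₁ the circular-orbit speed is v₁ = √(μ/r₁) = 2.6382 km/s.
On the transfer ellipse at r₁, v² = μ(2/r − 1/a) gives v_a = √[μ(2/r₁ − 1/a_t)] = 1.2709 km/s.
First burn Δv₁ = |v_a − v₁| = 1.3673 km/s.
At r₂, v₂ = √(μ/r₂) = 7.2820 km/s.
Transfer-orbit speed at r₂: v_p = √[μ(2/r₂ − 1/a_t)] = 9.6825 km/s.
Second burn Δv₂ = |v₂ − v_p| = 2.4005 km/s.
Total Δv = Δv₁ + Δv₂ = 3.768 km/s.

Δv = 3768 m/s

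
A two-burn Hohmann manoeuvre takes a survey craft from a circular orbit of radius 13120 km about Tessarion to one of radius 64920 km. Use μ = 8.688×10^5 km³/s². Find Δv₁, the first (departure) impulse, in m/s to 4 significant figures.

Semi-major axis of the transfer orbit: a_t = (13120 + 64920)/2 = 39020 km.
Circular speed at r = 13120 km: v_c = √(μ/r) = 8.13754 km/s.
Transfer-orbit speed at the same r (vis-viva, a = a_t): v_t = √[μ(2/r − 1/a_t)] = 10.4964 km/s.
Δv₁ = |v_t − v_c| = |10.4964 − 8.13754| = 2.359 km/s.

Δv₁ = 2359 m/s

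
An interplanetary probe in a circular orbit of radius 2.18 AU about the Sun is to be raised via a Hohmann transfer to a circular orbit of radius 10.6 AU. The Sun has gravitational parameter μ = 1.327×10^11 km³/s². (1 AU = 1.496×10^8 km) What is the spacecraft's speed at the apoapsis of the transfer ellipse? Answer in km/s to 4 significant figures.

v = 5.343 km/s

In km: r₁ = 2.18 × 1.496×10^8 = 3.26128×10^8 km; r₂ = 10.6 × 1.496×10^8 = 1.58576×10^9 km.
Semi-major axis of the transfer orbit: a_t = (3.26128×10^8 + 1.58576×10^9)/2 = 9.55944×10^8 km.
At apoapsis, r = 1.58576×10^9 km.
From the vis-viva equation, v = √[μ(2/r − 1/a_t)] = 5.343 km/s.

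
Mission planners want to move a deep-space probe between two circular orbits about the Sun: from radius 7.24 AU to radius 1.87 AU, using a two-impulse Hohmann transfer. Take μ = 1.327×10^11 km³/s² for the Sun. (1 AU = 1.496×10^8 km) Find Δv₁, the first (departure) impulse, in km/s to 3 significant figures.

In km: r₁ = 7.24 × 1.496×10^8 = 1.083104×10^9 km; r₂ = 1.87 × 1.496×10^8 = 2.79752×10^8 km.
Transfer-ellipse semi-major axis a_t = (r₁ + r₂)/2 = (1.083104×10^9 + 2.79752×10^8)/2 = 6.81428×10^8 km.
On the circular orbit at r = 1.083104×10^9 km, v_c = √(μ/r) = 11.069 km/s.
Transfer-orbit speed at the same r (vis-viva, a = a_t): v_t = √[μ(2/r − 1/a_t)] = 7.0921 km/s.
Δv₁ = |v_t − v_c| = |7.0921 − 11.069| = 3.977 km/s.

Δv₁ = 3.98 km/s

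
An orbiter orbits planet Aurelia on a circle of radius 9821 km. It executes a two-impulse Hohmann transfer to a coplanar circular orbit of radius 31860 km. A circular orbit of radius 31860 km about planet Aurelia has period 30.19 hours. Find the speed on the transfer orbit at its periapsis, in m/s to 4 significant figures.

From Kepler's third law T² = 4π²r³/μ at r = 31860 km, T = 30.19 hours = 30.19 × 3600 s = 1.08684×10^5 s: μ = 4π²r³/T² = 1.08085×10^5 km³/s².
Semi-major axis of the transfer orbit: a_t = (9821 + 31860)/2 = 20840.5 km.
At periapsis, r = 9821 km.
Vis-viva: v = √[μ(2/r − 1/a_t)] = √[1.08085×10^5 × (2/9821 − 1/20840.5)] = 4.102 km/s.

v = 4102 m/s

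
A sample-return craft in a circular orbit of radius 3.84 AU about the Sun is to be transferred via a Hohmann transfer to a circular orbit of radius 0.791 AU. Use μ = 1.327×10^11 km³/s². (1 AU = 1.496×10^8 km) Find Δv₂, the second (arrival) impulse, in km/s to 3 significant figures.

In km: r₁ = 3.84 × 1.496×10^8 = 5.74464×10^8 km; r₂ = 0.791 × 1.496×10^8 = 1.183336×10^8 km.
The Hohmann ellipse has a_t = (r₁ + r₂)/2 = 3.463988×10^8 km.
Circular speed at r = 1.183336×10^8 km: v_c = √(μ/r) = 33.4874 km/s.
Vis-viva on the transfer ellipse at r = 1.183336×10^8 km gives v_t = √[μ(2/r − 1/a_t)] = 43.1246 km/s.
Δv₂ = |v_t − v_c| = |43.1246 − 33.4874| = 9.637 km/s.

Δv₂ = 9.64 km/s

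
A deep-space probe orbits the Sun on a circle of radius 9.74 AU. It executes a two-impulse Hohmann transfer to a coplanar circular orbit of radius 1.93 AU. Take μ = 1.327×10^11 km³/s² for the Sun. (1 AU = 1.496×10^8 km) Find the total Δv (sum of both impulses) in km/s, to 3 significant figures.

In km: r₁ = 9.74 × 1.496×10^8 = 1.457104×10^9 km; r₂ = 1.93 × 1.496×10^8 = 2.88728×10^8 km.
Transfer-ellipse semi-major axis a_t = (r₁ + r₂)/2 = (1.457104×10^9 + 2.88728×10^8)/2 = 8.72916×10^8 km.
Circular speed at r₁: v₁ = √(μ/r₁) = √(1.327×10^11/1.457104×10^9) = 9.5431 km/s.
Transfer-orbit speed at r₁ (vis-viva equation): v_a = √[μ(2/r₁ − 1/a_t)] = 5.4884 km/s.
First burn Δv₁ = |v_a − v₁| = 4.0547 km/s.
At r₂, v₂ = √(μ/r₂) = 21.4383 km/s.
Transfer-orbit speed at r₂: v_p = √[μ(2/r₂ − 1/a_t)] = 27.6981 km/s.
Second burn Δv₂ = |v₂ − v_p| = 6.2598 km/s.
Δv = Δv₁ + Δv₂ = 4.0547 + 6.2598 = 10.31 km/s.

Δv = 10.3 km/s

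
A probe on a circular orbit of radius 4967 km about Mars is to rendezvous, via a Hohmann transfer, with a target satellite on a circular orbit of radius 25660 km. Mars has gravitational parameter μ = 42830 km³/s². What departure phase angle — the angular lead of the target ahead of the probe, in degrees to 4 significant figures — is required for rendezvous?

Transfer-ellipse semi-major axis a_t = (r₁ + r₂)/2 = (4967 + 25660)/2 = 15313.5 km.
The half-period of the transfer ellipse is t = π√(a_t³/μ) = 28766.5 s.
Target angular speed ω₂ = √(μ/r₂³) = 5.03488×10^-5 rad/s.
Angle swept by the target during transfer: ω₂·t = 1.44836 rad = 82.98°.
The probe traverses 180° on the transfer ellipse, so the target must lead by 180° − 82.98° = 97.02°.

φ = 97.02°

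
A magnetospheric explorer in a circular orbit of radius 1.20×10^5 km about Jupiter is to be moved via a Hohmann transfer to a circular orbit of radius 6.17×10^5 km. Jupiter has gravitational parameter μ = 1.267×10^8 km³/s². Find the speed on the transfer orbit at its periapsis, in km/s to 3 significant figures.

The Hohmann ellipse has a_t = (r₁ + r₂)/2 = 3.685×10^5 km.
At periapsis, r = 1.200×10^5 km.
Vis-viva: v = √[μ(2/r − 1/a_t)] = √[1.267×10^8 × (2/1.200×10^5 − 1/3.685×10^5)] = 42.05 km/s.

v = 42.0 km/s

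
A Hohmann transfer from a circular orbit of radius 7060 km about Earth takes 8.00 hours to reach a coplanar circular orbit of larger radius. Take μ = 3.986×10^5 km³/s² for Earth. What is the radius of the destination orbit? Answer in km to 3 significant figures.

r₂ = 57400 km

Transfer time t = 8.00 hours = 28800 s, and t = π√(a_t³/μ).
So a_t = (μ t²/π²)^(1/3) = (3.986×10^5 × (28800)² / π²)^(1/3) = 32236 km.
Since a_t = (r₁ + r₂)/2, r₂ = 2a_t − r₁ = 2×32236 − 7060 = 57412 km.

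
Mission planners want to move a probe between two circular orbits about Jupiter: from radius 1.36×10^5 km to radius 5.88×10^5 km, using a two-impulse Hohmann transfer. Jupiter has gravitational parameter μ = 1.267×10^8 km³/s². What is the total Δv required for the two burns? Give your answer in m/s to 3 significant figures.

Transfer-ellipse semi-major axis a_t = (r₁ + r₂)/2 = (1.360×10^5 + 5.880×10^5)/2 = 3.620×10^5 km.
Circular speed at r₁: v₁ = √(μ/r₁) = √(1.267×10^8/1.360×10^5) = 30.522 km/s.
Transfer-orbit speed at r₁ (vis-viva): v_p = √[μ(2/r₁ − 1/a_t)] = 38.900 km/s.
First burn Δv₁ = |v_p − v₁| = 8.378 km/s.
Circular speed at r₂: v₂ = √(μ/r₂) = 14.679 km/s.
Transfer-orbit speed at r₂: v_a = √[μ(2/r₂ − 1/a_t)] = 8.9974 km/s.
Second burn Δv₂ = |v₂ − v_a| = 5.682 km/s.
Δv = Δv₁ + Δv₂ = 8.378 + 5.682 = 14.06 km/s.

Δv = 14100 m/s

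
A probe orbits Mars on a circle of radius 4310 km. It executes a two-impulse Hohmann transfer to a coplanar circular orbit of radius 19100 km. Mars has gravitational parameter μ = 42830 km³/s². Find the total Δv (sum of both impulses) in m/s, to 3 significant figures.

The Hohmann ellipse has a_t = (r₁ + r₂)/2 = 11705 km.
Circular speed at r₁: v₁ = √(μ/r₁) = √(42830/4310) = 3.1524 km/s.
Transfer-orbit speed at r₁ (vis-viva equation): v_p = √[μ(2/r₁ − 1/a_t)] = 4.0269 km/s.
First burn Δv₁ = |v_p − v₁| = 0.8745 km/s.
At r₂, v₂ = √(μ/r₂) = 1.4975 km/s.
Transfer-orbit speed at r₂: v_a = √[μ(2/r₂ − 1/a_t)] = 0.90868 km/s.
Second burn Δv₂ = |v₂ − v_a| = 0.5888 km/s.
Δv = Δv₁ + Δv₂ = 0.8745 + 0.5888 = 1.463 km/s.

Δv = 1460 m/s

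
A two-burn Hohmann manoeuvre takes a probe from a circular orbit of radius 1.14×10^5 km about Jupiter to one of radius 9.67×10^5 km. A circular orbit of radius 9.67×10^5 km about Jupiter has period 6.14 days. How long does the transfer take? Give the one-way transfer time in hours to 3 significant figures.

From Kepler's third law T² = 4π²r³/μ at r = 9.67×10^5 km, T = 6.14 days = 6.14 × 86400 s = 5.30496×10^5 s: μ = 4π²r³/T² = 1.26845×10^8 km³/s².
Semi-major axis of the transfer orbit: a_t = (1.140×10^5 + 9.670×10^5)/2 = 5.405×10^5 km.
By Kepler's third law the transfer-orbit period is T = 2π√(a_t³/μ), so t = T/2 = 1.108×10^5 s.
Converting: 1.108×10^5 s ÷ 3600 s/hour = 30.8 hours.

t = 30.8 hours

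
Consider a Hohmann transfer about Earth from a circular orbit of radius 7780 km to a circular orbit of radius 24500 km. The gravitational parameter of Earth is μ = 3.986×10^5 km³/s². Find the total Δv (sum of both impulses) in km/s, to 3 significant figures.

Semi-major axis of the transfer orbit: a_t = (7780 + 24500)/2 = 16140 km.
At r₁ the circular-orbit speed is v₁ = √(μ/r₁) = 7.158 km/s.
On the transfer ellipse at r₁, v² = μ(2/r − 1/a) gives v_p = √[μ(2/r₁ − 1/a_t)] = 8.819 km/s.
First burn Δv₁ = |v_p − v₁| = 1.661 km/s.
Circular speed at r₂: v₂ = √(μ/r₂) = 4.0335 km/s.
Transfer-orbit speed at r₂: v_a = √[μ(2/r₂ − 1/a_t)] = 2.8004 km/s.
Second burn Δv₂ = |v₂ − v_a| = 1.233 km/s.
Total Δv = Δv₁ + Δv₂ = 2.894 km/s.

Δv = 2.89 km/s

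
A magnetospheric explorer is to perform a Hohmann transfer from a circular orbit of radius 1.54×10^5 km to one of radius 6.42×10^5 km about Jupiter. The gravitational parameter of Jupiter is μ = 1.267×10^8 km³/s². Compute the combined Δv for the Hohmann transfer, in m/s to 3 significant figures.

The Hohmann ellipse has a_t = (r₁ + r₂)/2 = 3.980×10^5 km.
Circular speed at r₁: v₁ = √(μ/r₁) = √(1.267×10^8/1.540×10^5) = 28.6832 km/s.
Transfer-orbit speed at r₁ (v² = μ(2/r − 1/a)): v_p = √[μ(2/r₁ − 1/a_t)] = 36.4296 km/s.
First burn Δv₁ = |v_p − v₁| = 7.746 km/s.
Circular speed at r₂: v₂ = √(μ/r₂) = 14.0482 km/s.
Transfer-orbit speed at r₂: v_a = √[μ(2/r₂ − 1/a_t)] = 8.73855 km/s.
Second burn Δv₂ = |v₂ − v_a| = 5.310 km/s.
Total Δv = Δv₁ + Δv₂ = 13.06 km/s.

Δv = 13100 m/s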